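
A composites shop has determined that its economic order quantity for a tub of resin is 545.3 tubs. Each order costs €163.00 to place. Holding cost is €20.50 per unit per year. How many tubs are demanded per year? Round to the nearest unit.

D ≈ 18,699 tubs per year

Invert the EOQ relation Q*² = 2DS/H.
From Q* = √(2DS/H): D = Q*²H / (2S) = 545.3² × 20.5 / (2 × 163) = 18698.521.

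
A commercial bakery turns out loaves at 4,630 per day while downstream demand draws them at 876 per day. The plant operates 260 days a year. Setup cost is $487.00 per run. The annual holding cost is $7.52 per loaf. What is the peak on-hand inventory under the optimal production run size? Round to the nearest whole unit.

I_max ≈ 4,891 loaves

Annual demand D = 876 × 260 = 227,760.
Production build-up factor (1 − d/p) = 1 − 876/4,630 = 0.8108.
Q* = √(2DS / (H(1 − d/p))) = √(2 × 227,760 × 487 / (7.52 × 0.8108)).
= √(221,838,240 / 6.0972) ≈ 6031.879.
Maximum inventory = Q*(1 − d/p) = 6031.879 × 0.8108 ≈ 4890.643.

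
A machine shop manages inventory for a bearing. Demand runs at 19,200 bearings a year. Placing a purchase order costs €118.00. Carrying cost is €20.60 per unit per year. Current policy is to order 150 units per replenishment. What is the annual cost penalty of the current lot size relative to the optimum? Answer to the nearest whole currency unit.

Extra cost ≈ €6,988 per year

EOQ = √(2DS/H) = √(2 × 19,200 × 118 / 20.6) ≈ 469.00.
Cost at Q* = (D/Q*)S + (Q*/2)H = √(2DSH) ≈ €9,661.40.
Cost at Q = 150: (19,200/150)×118 + (150/2)×20.6 = €15,104.00 + €1,545.00 = €16,649.00.
Excess = €16,649.00 − €9,661.40 = €6,987.60.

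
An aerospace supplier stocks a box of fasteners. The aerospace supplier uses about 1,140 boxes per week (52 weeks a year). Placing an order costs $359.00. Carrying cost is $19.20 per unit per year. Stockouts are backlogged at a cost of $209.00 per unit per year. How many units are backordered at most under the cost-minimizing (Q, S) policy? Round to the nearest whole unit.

S* ≈ 131 boxes

Annual demand D = 1,140 × 52 = 59,280.
With planned backorders, Q* = √(2DS/H) · √((H+B)/B).
√(2DS/H) = √(2 × 59,280 × 359 / 19.2) = 1488.901.
√((H+B)/B) = √((19.2+209)/209) = 1.0449.
Q* ≈ 1555.788.
S* = Q* · H/(H+B) = 1555.788 × 19.2/228.2 ≈ 130.899.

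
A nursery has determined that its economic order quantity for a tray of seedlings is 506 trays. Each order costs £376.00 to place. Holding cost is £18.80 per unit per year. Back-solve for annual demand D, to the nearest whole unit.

Squaring Q* = √(2DS/H) gives Q*² = 2DS/H.
From Q* = √(2DS/H): D = Q*²H / (2S) = 506² × 18.8 / (2 × 376) = 6400.900.

D ≈ 6,401 trays per year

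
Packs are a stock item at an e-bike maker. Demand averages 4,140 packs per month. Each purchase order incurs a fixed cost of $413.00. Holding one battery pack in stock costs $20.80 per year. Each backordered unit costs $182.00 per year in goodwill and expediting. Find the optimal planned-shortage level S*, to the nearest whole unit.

S* ≈ 152 packs

Annual demand D = 4,140 × 12 = 49,680.
With planned backorders, Q* = √(2DS/H) · √((H+B)/B).
√(2DS/H) = √(2 × 49,680 × 413 / 20.8) = 1404.589.
√((H+B)/B) = √((20.8+182)/182) = 1.0556.
Q* ≈ 1482.680.
S* = Q* · H/(H+B) = 1482.680 × 20.8/202.8 ≈ 152.070.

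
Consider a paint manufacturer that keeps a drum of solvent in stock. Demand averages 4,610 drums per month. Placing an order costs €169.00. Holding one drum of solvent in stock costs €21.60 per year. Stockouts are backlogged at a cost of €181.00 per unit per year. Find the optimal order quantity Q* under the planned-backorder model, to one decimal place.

Annual demand D = 4,610 × 12 = 55,320.
With planned backorders, Q* = √(2DS/H) · √((H+B)/B).
√(2DS/H) = √(2 × 55,320 × 169 / 21.6) = 930.406.
√((H+B)/B) = √((21.6+181)/181) = 1.0580.
Q* ≈ 984.358.

Q* ≈ 984.4 drums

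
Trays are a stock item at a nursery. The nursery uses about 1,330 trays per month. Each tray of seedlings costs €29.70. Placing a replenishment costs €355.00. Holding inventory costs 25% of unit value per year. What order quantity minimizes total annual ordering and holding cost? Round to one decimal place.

Q* ≈ 1,235.4 trays

Annual demand D = 1,330 × 12 = 15,960.
Holding cost H = 0.25 × €29.70 = €7.4250 per unit per year.
EOQ = √(2DS / H) = √(2 × 15,960 × 355 / 7.425).
= √(11,331,600 / 7.425) = √1,526,141.4141 ≈ 1235.371.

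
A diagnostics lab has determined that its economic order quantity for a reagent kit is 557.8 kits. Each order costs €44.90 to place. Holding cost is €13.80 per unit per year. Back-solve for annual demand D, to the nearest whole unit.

Squaring Q* = √(2DS/H) gives Q*² = 2DS/H.
From Q* = √(2DS/H): D = Q*²H / (2S) = 557.8² × 13.8 / (2 × 44.9) = 47814.517.

D ≈ 47,815 kits per year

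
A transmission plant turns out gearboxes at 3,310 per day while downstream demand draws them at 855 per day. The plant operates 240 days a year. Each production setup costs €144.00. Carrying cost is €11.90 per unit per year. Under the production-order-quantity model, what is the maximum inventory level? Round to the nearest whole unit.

Annual demand D = 855 × 240 = 205,200.
Production build-up factor (1 − d/p) = 1 − 855/3,310 = 0.7417.
Q* = √(2DS / (H(1 − d/p))) = √(2 × 205,200 × 144 / (11.9 × 0.7417)).
= √(59,097,600 / 8.8261) ≈ 2587.615.
Maximum inventory = Q*(1 − d/p) = 2587.615 × 0.7417 ≈ 1919.213.

I_max ≈ 1,919 gearboxes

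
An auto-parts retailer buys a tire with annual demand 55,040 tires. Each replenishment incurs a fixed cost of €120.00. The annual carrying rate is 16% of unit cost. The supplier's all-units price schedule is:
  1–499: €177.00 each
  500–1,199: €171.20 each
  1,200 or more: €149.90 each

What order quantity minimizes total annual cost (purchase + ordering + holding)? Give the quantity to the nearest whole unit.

Holding cost per unit per year at price C is H = 0.16·C.
Evaluate total cost at each tier's feasible EOQ or, if the EOQ is below the tier, at the tier's minimum quantity.
Tier 1 (€177.00): EOQ = 683.0 exceeds tier's upper bound 499, so this tier is dominated.
EOQ at €171.20 = 694.4 (feasible in tier 2): TC = 55,040×€171.20 + (55,040/694.4)×120 + (694.4/2)×0.16×€171.20 = €9,441,870.02.
EOQ at €149.90 = 742.1 < 1200, so use break Q=1200: TC = 55,040×€149.90 + (55,040/1200.0)×120 + (1200.0/2)×0.16×€149.90 = €8,270,390.40.
Lowest total cost is €8,270,390.40 at Q = 1200.0.

Q* ≈ 1,200 tires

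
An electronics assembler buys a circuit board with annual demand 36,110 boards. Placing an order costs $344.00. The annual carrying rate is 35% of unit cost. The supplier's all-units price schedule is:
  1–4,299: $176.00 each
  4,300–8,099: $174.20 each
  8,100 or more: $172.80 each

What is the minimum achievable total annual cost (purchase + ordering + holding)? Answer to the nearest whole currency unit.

TC* ≈ $6,394,480

Holding cost per unit per year at price C is H = 0.35·C.
For each price level, check whether its EOQ is feasible; otherwise the best quantity at that price is the breakpoint.
EOQ at $176.00 = 635.1 (feasible in tier 1): TC = 36,110×$176.00 + (36,110/635.1)×344 + (635.1/2)×0.35×$176.00 = $6,394,479.95.
EOQ at $174.20 = 638.3 < 4300, so use break Q=4300: TC = 36,110×$174.20 + (36,110/4300.0)×344 + (4300.0/2)×0.35×$174.20 = $6,424,336.30.
EOQ at $172.80 = 640.9 < 8100, so use break Q=8100: TC = 36,110×$172.80 + (36,110/8100.0)×344 + (8100.0/2)×0.35×$172.80 = $6,486,285.56.
Lowest total cost among the candidates is at Q = 635.1.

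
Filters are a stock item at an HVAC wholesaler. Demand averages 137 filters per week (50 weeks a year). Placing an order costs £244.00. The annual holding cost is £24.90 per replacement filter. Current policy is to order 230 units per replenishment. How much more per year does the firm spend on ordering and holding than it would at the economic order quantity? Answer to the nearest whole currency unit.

Extra cost ≈ £1,007 per year

Annual demand D = 137 × 50 = 6,850.
EOQ = √(2DS/H) = √(2 × 6,850 × 244 / 24.9) ≈ 366.40.
Cost at Q* = (D/Q*)S + (Q*/2)H = √(2DSH) ≈ £9,123.36.
Cost at Q = 230: (6,850/230)×244 + (230/2)×24.9 = £7,266.96 + £2,863.50 = £10,130.46.
Excess = £10,130.46 − £9,123.36 = £1,007.10.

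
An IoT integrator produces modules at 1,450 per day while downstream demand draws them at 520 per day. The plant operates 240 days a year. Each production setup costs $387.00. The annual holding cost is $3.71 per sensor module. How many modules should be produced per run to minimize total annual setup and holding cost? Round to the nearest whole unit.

Annual demand D = 520 × 240 = 124,800.
Production build-up factor (1 − d/p) = 1 − 520/1,450 = 0.6414.
Q* = √(2DS / (H(1 − d/p))) = √(2 × 124,800 × 387 / (3.71 × 0.6414)).
= √(96,595,200 / 2.3795) ≈ 6371.378.

Q* ≈ 6,371 modules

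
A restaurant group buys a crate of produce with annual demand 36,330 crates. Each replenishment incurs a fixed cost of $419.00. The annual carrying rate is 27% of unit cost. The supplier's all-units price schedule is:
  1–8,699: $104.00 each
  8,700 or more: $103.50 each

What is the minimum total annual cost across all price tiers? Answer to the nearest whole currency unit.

Holding cost per unit per year at price C is H = 0.27·C.
Candidates are each tier's EOQ (if it falls in that tier) and each price-break quantity.
EOQ at $104.00 = 1041.3 (feasible in tier 1): TC = 36,330×$104.00 + (36,330/1041.3)×419 + (1041.3/2)×0.27×$104.00 = $3,807,558.38.
EOQ at $103.50 = 1043.8 < 8700, so use break Q=8700: TC = 36,330×$103.50 + (36,330/8700.0)×419 + (8700.0/2)×0.27×$103.50 = $3,883,465.44.
Lowest total cost among the candidates is at Q = 1041.3.

TC* ≈ $3,807,558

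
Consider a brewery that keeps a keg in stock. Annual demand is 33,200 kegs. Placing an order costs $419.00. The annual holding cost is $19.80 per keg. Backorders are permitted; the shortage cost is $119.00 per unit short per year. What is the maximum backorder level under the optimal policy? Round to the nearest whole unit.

With planned backorders, Q* = √(2DS/H) · √((H+B)/B).
√(2DS/H) = √(2 × 33,200 × 419 / 19.8) = 1185.382.
√((H+B)/B) = √((19.8+119)/119) = 1.0800.
Q* ≈ 1280.206.
S* = Q* · H/(H+B) = 1280.206 × 19.8/138.8 ≈ 182.623.

S* ≈ 183 kegs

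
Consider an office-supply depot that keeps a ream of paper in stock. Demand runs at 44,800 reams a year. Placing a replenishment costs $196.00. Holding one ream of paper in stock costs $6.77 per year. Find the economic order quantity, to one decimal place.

Q* ≈ 1,610.6 reams

EOQ = √(2DS / H) = √(2 × 44,800 × 196 / 6.77).
= √(17,561,600 / 6.77) = √2,594,032.4963 ≈ 1610.600.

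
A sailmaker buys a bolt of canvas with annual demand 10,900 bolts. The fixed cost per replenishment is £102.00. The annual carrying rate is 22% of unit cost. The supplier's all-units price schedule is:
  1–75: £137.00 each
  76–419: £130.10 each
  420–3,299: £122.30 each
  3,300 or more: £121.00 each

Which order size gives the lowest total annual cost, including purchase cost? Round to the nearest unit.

Q* ≈ 420 bolts

Holding cost per unit per year at price C is H = 0.22·C.
For each price level, check whether its EOQ is feasible; otherwise the best quantity at that price is the breakpoint.
Tier 1 (£137.00): EOQ = 271.6 exceeds tier's upper bound 75, so this tier is dominated.
EOQ at £130.10 = 278.7 (feasible in tier 2): TC = 10,900×£130.10 + (10,900/278.7)×102 + (278.7/2)×0.22×£130.10 = £1,426,067.71.
EOQ at £122.30 = 287.5 < 420, so use break Q=420: TC = 10,900×£122.30 + (10,900/420.0)×102 + (420.0/2)×0.22×£122.30 = £1,341,367.40.
EOQ at £121.00 = 289.0 < 3300, so use break Q=3300: TC = 10,900×£121.00 + (10,900/3300.0)×102 + (3300.0/2)×0.22×£121.00 = £1,363,159.91.
Lowest total cost is £1,341,367.40 at Q = 420.0.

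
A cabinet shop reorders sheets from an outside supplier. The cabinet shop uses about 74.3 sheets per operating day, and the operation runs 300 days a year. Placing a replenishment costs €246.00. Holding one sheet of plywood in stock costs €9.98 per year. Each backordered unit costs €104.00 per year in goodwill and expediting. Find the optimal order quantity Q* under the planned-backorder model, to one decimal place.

Q* ≈ 1,097.4 sheets

Annual demand D = 74.3 × 300 = 22,290.
With planned backorders, Q* = √(2DS/H) · √((H+B)/B).
√(2DS/H) = √(2 × 22,290 × 246 / 9.98) = 1048.268.
√((H+B)/B) = √((9.98+104)/104) = 1.0469.
Q* ≈ 1097.413.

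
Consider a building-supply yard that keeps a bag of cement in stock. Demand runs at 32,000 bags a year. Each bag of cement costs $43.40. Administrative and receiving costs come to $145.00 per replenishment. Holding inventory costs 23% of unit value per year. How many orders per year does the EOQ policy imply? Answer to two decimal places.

N ≈ 33.19 orders per year

Holding cost H = 0.23 × $43.40 = $9.9820 per unit per year.
The optimal lot size = √(2DS/H) = √(2 × 32,000 × 145 / 9.982) ≈ 964.20.
Orders per year = D / Q* = 32,000 / 964.20 ≈ 33.188.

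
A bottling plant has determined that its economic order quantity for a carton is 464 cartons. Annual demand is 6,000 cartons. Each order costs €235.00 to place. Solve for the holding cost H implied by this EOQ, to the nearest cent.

Squaring Q* = √(2DS/H) gives Q*² = 2DS/H.
From Q* = √(2DS/H): H = 2DS / Q*² = 2 × 6,000 × 235 / 464² = 13.0982.

H ≈ €13.10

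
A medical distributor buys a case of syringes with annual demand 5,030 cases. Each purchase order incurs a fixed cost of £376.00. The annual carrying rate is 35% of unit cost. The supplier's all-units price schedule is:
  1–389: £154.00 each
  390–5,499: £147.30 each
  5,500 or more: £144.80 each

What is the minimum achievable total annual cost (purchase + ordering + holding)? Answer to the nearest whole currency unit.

TC* ≈ £755,822

Holding cost per unit per year at price C is H = 0.35·C.
For each price level, check whether its EOQ is feasible; otherwise the best quantity at that price is the breakpoint.
EOQ at £154.00 = 264.9 (feasible in tier 1): TC = 5,030×£154.00 + (5,030/264.9)×376 + (264.9/2)×0.35×£154.00 = £788,898.65.
EOQ at £147.30 = 270.9 < 390, so use break Q=390: TC = 5,030×£147.30 + (5,030/390.0)×376 + (390.0/2)×0.35×£147.30 = £755,821.66.
EOQ at £144.80 = 273.2 < 5500, so use break Q=5500: TC = 5,030×£144.80 + (5,030/5500.0)×376 + (5500.0/2)×0.35×£144.80 = £868,057.87.
Lowest total cost among the candidates is at Q = 390.0.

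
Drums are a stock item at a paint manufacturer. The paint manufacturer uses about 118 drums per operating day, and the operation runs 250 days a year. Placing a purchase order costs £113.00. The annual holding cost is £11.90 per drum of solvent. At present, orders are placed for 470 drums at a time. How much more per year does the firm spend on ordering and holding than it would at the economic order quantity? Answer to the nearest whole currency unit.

Extra cost ≈ £982 per year

Annual demand D = 118 × 250 = 29,500.
EOQ = √(2DS/H) = √(2 × 29,500 × 113 / 11.9) ≈ 748.50.
Cost at Q* = (D/Q*)S + (Q*/2)H = √(2DSH) ≈ £8,907.15.
Cost at Q = 470: (29,500/470)×113 + (470/2)×11.9 = £7,092.55 + £2,796.50 = £9,889.05.
Excess = £9,889.05 − £8,907.15 = £981.90.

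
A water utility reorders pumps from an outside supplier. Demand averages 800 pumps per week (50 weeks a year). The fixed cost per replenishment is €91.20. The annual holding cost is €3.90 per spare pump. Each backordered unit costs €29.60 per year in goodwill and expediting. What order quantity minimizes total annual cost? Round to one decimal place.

Q* ≈ 1,455.1 pumps

Annual demand D = 800 × 50 = 40,000.
With planned backorders, Q* = √(2DS/H) · √((H+B)/B).
√(2DS/H) = √(2 × 40,000 × 91.2 / 3.9) = 1367.761.
√((H+B)/B) = √((3.9+29.6)/29.6) = 1.0638.
Q* ≈ 1455.079.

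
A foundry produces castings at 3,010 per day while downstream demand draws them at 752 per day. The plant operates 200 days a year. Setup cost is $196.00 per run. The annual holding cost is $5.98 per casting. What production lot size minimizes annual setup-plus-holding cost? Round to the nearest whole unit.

Annual demand D = 752 × 200 = 150,400.
Production build-up factor (1 − d/p) = 1 − 752/3,010 = 0.7502.
Q* = √(2DS / (H(1 − d/p))) = √(2 × 150,400 × 196 / (5.98 × 0.7502)).
= √(58,956,800 / 4.486) ≈ 3625.247.

Q* ≈ 3,625 castings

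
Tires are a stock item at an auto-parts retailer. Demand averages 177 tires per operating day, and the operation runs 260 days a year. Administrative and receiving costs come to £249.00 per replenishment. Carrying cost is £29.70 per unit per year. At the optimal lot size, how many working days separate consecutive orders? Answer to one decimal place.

Annual demand D = 177 × 260 = 46,020.
Q* = √(2DS/H) = √(2 × 46,020 × 249 / 29.7) ≈ 878.44.
Cycle time = Q*/D × 260 = 878.44 / 46,020 × 260 ≈ 4.963 days.

T ≈ 5.0 days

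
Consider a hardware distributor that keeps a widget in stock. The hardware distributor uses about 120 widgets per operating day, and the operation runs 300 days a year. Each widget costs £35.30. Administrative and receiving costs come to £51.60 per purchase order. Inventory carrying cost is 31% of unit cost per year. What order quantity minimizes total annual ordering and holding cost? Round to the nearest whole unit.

Annual demand D = 120 × 300 = 36,000.
Holding cost H = 0.31 × £35.30 = £10.9430 per unit per year.
EOQ = √(2DS / H) = √(2 × 36,000 × 51.6 / 10.943).
= √(3,715,200 / 10.943) = √339,504.7062 ≈ 582.670.

Q* ≈ 583 widgets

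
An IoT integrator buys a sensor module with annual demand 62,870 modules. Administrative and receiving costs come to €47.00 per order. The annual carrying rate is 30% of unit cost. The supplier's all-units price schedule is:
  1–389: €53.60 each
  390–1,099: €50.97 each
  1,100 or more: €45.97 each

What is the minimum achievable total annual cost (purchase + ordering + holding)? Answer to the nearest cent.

Holding cost per unit per year at price C is H = 0.30·C.
For each price level, check whether its EOQ is feasible; otherwise the best quantity at that price is the breakpoint.
Tier 1 (€53.60): EOQ = 606.2 exceeds tier's upper bound 389, so this tier is dominated.
EOQ at €50.97 = 621.7 (feasible in tier 2): TC = 62,870×€50.97 + (62,870/621.7)×47 + (621.7/2)×0.30×€50.97 = €3,213,990.03.
EOQ at €45.97 = 654.6 < 1100, so use break Q=1100: TC = 62,870×€45.97 + (62,870/1100.0)×47 + (1100.0/2)×0.30×€45.97 = €2,900,405.21.
Lowest total cost among the candidates is at Q = 1100.0.

TC* ≈ €2,900,405.21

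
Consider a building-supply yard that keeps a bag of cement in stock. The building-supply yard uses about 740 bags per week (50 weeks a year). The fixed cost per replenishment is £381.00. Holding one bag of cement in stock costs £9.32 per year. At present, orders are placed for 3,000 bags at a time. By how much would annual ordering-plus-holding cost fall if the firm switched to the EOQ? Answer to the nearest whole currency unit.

Annual demand D = 740 × 50 = 37,000.
EOQ = √(2DS/H) = √(2 × 37,000 × 381 / 9.32) ≈ 1739.28.
Cost at Q* = (D/Q*)S + (Q*/2)H = √(2DSH) ≈ £16,210.12.
Cost at Q = 3,000: (37,000/3,000)×381 + (3,000/2)×9.32 = £4,699.00 + £13,980.00 = £18,679.00.
Excess = £18,679.00 − £16,210.12 = £2,468.88.

Extra cost ≈ £2,469 per year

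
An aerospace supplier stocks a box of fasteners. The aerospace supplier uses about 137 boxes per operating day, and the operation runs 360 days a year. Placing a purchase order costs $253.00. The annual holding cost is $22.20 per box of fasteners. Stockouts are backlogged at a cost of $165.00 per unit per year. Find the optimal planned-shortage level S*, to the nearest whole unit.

S* ≈ 134 boxes

Annual demand D = 137 × 360 = 49,320.
With planned backorders, Q* = √(2DS/H) · √((H+B)/B).
√(2DS/H) = √(2 × 49,320 × 253 / 22.2) = 1060.255.
√((H+B)/B) = √((22.2+165)/165) = 1.0652.
Q* ≈ 1129.331.
S* = Q* · H/(H+B) = 1129.331 × 22.2/187.2 ≈ 133.927.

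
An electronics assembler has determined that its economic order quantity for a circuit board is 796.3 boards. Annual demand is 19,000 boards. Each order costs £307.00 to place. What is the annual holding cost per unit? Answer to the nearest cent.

H ≈ £18.40

The basic EOQ model gives Q* = √(2DS/H); rearrange for the unknown.
From Q* = √(2DS/H): H = 2DS / Q*² = 2 × 19,000 × 307 / 796.3² = 18.3979.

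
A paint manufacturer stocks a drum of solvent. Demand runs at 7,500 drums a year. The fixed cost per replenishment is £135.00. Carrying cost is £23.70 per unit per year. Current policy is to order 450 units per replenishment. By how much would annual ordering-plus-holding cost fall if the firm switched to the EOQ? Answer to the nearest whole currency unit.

EOQ = √(2DS/H) = √(2 × 7,500 × 135 / 23.7) ≈ 292.31.
Cost at Q* = (D/Q*)S + (Q*/2)H = √(2DSH) ≈ £6,927.66.
Cost at Q = 450: (7,500/450)×135 + (450/2)×23.7 = £2,250.00 + £5,332.50 = £7,582.50.
Excess = £7,582.50 − £6,927.66 = £654.84.

Extra cost ≈ £655 per year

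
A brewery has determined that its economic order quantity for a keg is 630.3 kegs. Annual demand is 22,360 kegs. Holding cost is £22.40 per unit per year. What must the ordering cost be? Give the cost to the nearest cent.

S ≈ £198.99

Squaring Q* = √(2DS/H) gives Q*² = 2DS/H.
From Q* = √(2DS/H): S = Q*²H / (2D) = 630.3² × 22.4 / (2 × 22,360) = 198.9944.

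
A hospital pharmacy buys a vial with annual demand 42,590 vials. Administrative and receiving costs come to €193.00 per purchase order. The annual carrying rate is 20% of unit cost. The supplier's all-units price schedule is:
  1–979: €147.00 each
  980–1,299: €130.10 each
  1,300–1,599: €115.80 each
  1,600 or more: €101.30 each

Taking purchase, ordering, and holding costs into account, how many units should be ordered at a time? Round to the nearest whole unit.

Holding cost per unit per year at price C is H = 0.20·C.
Evaluate total cost at each tier's feasible EOQ or, if the EOQ is below the tier, at the tier's minimum quantity.
EOQ at €147.00 = 747.8 (feasible in tier 1): TC = 42,590×€147.00 + (42,590/747.8)×193 + (747.8/2)×0.20×€147.00 = €6,282,714.73.
EOQ at €130.10 = 794.9 < 980, so use break Q=980: TC = 42,590×€130.10 + (42,590/980.0)×193 + (980.0/2)×0.20×€130.10 = €5,562,096.42.
EOQ at €115.80 = 842.5 < 1300, so use break Q=1300: TC = 42,590×€115.80 + (42,590/1300.0)×193 + (1300.0/2)×0.20×€115.80 = €4,953,298.98.
EOQ at €101.30 = 900.8 < 1600, so use break Q=1600: TC = 42,590×€101.30 + (42,590/1600.0)×193 + (1600.0/2)×0.20×€101.30 = €4,335,712.42.
Lowest total cost is €4,335,712.42 at Q = 1600.0.

Q* ≈ 1,600 vials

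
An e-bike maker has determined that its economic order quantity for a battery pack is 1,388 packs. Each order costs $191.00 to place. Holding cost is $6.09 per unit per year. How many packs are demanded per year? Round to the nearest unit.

D ≈ 30,714 packs per year

Squaring Q* = √(2DS/H) gives Q*² = 2DS/H.
From Q* = √(2DS/H): D = Q*²H / (2S) = 1,388² × 6.09 / (2 × 191) = 30713.751.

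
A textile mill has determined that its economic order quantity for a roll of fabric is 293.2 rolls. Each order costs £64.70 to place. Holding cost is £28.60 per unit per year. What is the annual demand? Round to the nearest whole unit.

D ≈ 19,000 rolls per year

Squaring Q* = √(2DS/H) gives Q*² = 2DS/H.
From Q* = √(2DS/H): D = Q*²H / (2S) = 293.2² × 28.6 / (2 × 64.7) = 19000.266.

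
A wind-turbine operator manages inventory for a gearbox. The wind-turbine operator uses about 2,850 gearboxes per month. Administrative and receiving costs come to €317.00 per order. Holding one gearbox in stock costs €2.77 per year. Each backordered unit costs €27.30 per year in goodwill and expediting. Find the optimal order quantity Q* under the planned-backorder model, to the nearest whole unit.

Q* ≈ 2,936 gearboxes

Annual demand D = 2,850 × 12 = 34,200.
With planned backorders, Q* = √(2DS/H) · √((H+B)/B).
√(2DS/H) = √(2 × 34,200 × 317 / 2.77) = 2797.807.
√((H+B)/B) = √((2.77+27.3)/27.3) = 1.0495.
Q* ≈ 2936.319.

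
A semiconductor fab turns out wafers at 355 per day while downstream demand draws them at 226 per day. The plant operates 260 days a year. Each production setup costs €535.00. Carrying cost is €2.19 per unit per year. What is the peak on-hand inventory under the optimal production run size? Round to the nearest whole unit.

Annual demand D = 226 × 260 = 58,760.
Production build-up factor (1 − d/p) = 1 − 226/355 = 0.3634.
Q* = √(2DS / (H(1 − d/p))) = √(2 × 58,760 × 535 / (2.19 × 0.3634)).
= √(62,873,200 / 0.7958) ≈ 8888.532.
Maximum inventory = Q*(1 − d/p) = 8888.532 × 0.3634 ≈ 3229.917.

I_max ≈ 3,230 wafers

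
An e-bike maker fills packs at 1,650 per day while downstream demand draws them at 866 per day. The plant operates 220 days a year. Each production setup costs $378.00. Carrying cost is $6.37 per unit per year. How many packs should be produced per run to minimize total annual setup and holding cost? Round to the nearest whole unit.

Q* ≈ 6,898 packs

Annual demand D = 866 × 220 = 190,520.
Production build-up factor (1 − d/p) = 1 − 866/1,650 = 0.4752.
Q* = √(2DS / (H(1 − d/p))) = √(2 × 190,520 × 378 / (6.37 × 0.4752)).
= √(144,033,120 / 3.0267) ≈ 6898.353.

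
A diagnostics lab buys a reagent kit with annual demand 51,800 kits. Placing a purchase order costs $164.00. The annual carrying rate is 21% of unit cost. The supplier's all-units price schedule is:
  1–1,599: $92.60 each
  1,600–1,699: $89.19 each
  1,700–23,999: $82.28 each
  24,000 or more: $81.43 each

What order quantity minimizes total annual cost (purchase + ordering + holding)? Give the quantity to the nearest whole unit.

Q* ≈ 1,700 kits

Holding cost per unit per year at price C is H = 0.21·C.
For each price level, check whether its EOQ is feasible; otherwise the best quantity at that price is the breakpoint.
EOQ at $92.60 = 934.7 (feasible in tier 1): TC = 51,800×$92.60 + (51,800/934.7)×164 + (934.7/2)×0.21×$92.60 = $4,814,856.78.
EOQ at $89.19 = 952.4 < 1600, so use break Q=1600: TC = 51,800×$89.19 + (51,800/1600.0)×164 + (1600.0/2)×0.21×$89.19 = $4,640,335.42.
EOQ at $82.28 = 991.6 < 1700, so use break Q=1700: TC = 51,800×$82.28 + (51,800/1700.0)×164 + (1700.0/2)×0.21×$82.28 = $4,281,788.16.
EOQ at $81.43 = 996.8 < 24000, so use break Q=24000: TC = 51,800×$81.43 + (51,800/24000.0)×164 + (24000.0/2)×0.21×$81.43 = $4,423,631.57.
Lowest total cost is $4,281,788.16 at Q = 1700.0.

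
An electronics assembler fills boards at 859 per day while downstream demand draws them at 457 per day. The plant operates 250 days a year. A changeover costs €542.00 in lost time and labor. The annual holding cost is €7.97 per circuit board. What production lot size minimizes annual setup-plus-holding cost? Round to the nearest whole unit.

Q* ≈ 5,762 boards

Annual demand D = 457 × 250 = 114,250.
Production build-up factor (1 − d/p) = 1 − 457/859 = 0.4680.
Q* = √(2DS / (H(1 − d/p))) = √(2 × 114,250 × 542 / (7.97 × 0.4680)).
= √(123,847,000 / 3.7298) ≈ 5762.317.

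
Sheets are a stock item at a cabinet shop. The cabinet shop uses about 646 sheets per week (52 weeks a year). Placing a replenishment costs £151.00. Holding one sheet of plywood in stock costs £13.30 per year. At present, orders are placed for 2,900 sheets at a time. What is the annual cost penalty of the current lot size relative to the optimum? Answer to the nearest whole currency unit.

Extra cost ≈ £9,418 per year

Annual demand D = 646 × 52 = 33,592.
EOQ = √(2DS/H) = √(2 × 33,592 × 151 / 13.3) ≈ 873.36.
Cost at Q* = (D/Q*)S + (Q*/2)H = √(2DSH) ≈ £11,615.75.
Cost at Q = 2,900: (33,592/2,900)×151 + (2,900/2)×13.3 = £1,749.10 + £19,285.00 = £21,034.10.
Excess = £21,034.10 − £11,615.75 = £9,418.35.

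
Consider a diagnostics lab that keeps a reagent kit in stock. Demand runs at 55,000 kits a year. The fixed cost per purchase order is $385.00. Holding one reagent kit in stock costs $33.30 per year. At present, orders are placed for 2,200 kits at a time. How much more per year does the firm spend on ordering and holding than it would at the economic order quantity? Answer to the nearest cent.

Extra cost ≈ $8,701.64 per year

EOQ = √(2DS/H) = √(2 × 55,000 × 385 / 33.3) ≈ 1127.73.
Cost at Q* = (D/Q*)S + (Q*/2)H = √(2DSH) ≈ $37,553.36.
Cost at Q = 2,200: (55,000/2,200)×385 + (2,200/2)×33.3 = $9,625.00 + $36,630.00 = $46,255.00.
Excess = $46,255.00 − $37,553.36 = $8,701.64.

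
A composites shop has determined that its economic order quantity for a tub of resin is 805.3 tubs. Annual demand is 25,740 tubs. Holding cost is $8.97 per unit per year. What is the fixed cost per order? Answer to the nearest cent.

S ≈ $113.00

The basic EOQ model gives Q* = √(2DS/H); rearrange for the unknown.
From Q* = √(2DS/H): S = Q*²H / (2D) = 805.3² × 8.97 / (2 × 25,740) = 112.9976.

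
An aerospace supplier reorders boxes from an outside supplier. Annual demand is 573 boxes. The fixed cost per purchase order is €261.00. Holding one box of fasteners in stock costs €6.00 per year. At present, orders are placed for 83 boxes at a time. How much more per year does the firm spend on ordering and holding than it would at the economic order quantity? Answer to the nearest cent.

EOQ = √(2DS/H) = √(2 × 573 × 261 / 6) ≈ 223.27.
Cost at Q* = (D/Q*)S + (Q*/2)H = √(2DSH) ≈ €1,339.64.
Cost at Q = 83: (573/83)×261 + (83/2)×6 = €1,801.84 + €249.00 = €2,050.84.
Excess = €2,050.84 − €1,339.64 = €711.20.

Extra cost ≈ €711.20 per year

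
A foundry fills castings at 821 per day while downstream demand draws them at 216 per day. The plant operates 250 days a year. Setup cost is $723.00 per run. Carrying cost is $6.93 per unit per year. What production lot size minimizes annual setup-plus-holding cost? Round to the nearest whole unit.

Annual demand D = 216 × 250 = 54,000.
Production build-up factor (1 − d/p) = 1 − 216/821 = 0.7369.
Q* = √(2DS / (H(1 − d/p))) = √(2 × 54,000 × 723 / (6.93 × 0.7369)).
= √(78,084,000 / 5.1068) ≈ 3910.284.

Q* ≈ 3,910 castings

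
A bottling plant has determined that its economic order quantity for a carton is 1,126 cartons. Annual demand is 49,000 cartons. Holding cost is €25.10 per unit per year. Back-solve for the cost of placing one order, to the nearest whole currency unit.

S ≈ €325

Squaring Q* = √(2DS/H) gives Q*² = 2DS/H.
From Q* = √(2DS/H): S = Q*²H / (2D) = 1,126² × 25.1 / (2 × 49,000) = 324.7315.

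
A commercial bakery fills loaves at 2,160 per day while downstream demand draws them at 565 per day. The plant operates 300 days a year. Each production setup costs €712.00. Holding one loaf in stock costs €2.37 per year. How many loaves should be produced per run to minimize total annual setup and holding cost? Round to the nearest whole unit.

Annual demand D = 565 × 300 = 169,500.
Production build-up factor (1 − d/p) = 1 − 565/2,160 = 0.7384.
Q* = √(2DS / (H(1 − d/p))) = √(2 × 169,500 × 712 / (2.37 × 0.7384)).
= √(241,368,000 / 1.7501) ≈ 11743.896.

Q* ≈ 11,744 loaves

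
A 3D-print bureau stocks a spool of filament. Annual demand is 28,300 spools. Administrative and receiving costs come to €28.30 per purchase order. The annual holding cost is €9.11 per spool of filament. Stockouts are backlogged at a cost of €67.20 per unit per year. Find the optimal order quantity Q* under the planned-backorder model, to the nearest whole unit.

Q* ≈ 447 spools

With planned backorders, Q* = √(2DS/H) · √((H+B)/B).
√(2DS/H) = √(2 × 28,300 × 28.3 / 9.11) = 419.317.
√((H+B)/B) = √((9.11+67.2)/67.2) = 1.0656.
Q* ≈ 446.836.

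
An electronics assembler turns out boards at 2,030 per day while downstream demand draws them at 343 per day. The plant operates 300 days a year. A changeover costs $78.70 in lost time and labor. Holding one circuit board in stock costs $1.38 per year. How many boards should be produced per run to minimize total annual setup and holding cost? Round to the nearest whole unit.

Annual demand D = 343 × 300 = 102,900.
Production build-up factor (1 − d/p) = 1 − 343/2,030 = 0.8310.
Q* = √(2DS / (H(1 − d/p))) = √(2 × 102,900 × 78.7 / (1.38 × 0.8310)).
= √(16,196,460 / 1.1468) ≈ 3758.036.

Q* ≈ 3,758 boards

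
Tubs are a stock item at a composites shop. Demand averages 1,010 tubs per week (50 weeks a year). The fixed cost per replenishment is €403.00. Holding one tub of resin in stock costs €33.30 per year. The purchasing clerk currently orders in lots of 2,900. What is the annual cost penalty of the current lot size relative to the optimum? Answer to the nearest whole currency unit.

Annual demand D = 1,010 × 50 = 50,500.
EOQ = √(2DS/H) = √(2 × 50,500 × 403 / 33.3) ≈ 1105.58.
Cost at Q* = (D/Q*)S + (Q*/2)H = √(2DSH) ≈ €36,815.89.
Cost at Q = 2,900: (50,500/2,900)×403 + (2,900/2)×33.3 = €7,017.76 + €48,285.00 = €55,302.76.
Excess = €55,302.76 − €36,815.89 = €18,486.87.

Extra cost ≈ €18,487 per year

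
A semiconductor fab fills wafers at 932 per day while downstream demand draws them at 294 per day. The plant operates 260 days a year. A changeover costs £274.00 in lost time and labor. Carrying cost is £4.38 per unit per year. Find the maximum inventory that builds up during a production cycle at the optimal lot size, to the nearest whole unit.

I_max ≈ 2,559 wafers

Annual demand D = 294 × 260 = 76,440.
Production build-up factor (1 − d/p) = 1 − 294/932 = 0.6845.
Q* = √(2DS / (H(1 − d/p))) = √(2 × 76,440 × 274 / (4.38 × 0.6845)).
= √(41,889,120 / 2.9983) ≈ 3737.758.
Maximum inventory = Q*(1 − d/p) = 3737.758 × 0.6845 ≈ 2558.680.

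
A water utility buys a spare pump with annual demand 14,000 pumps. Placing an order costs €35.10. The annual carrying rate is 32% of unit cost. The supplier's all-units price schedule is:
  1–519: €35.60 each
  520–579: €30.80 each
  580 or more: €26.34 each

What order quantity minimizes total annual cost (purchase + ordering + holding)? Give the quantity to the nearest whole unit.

Holding cost per unit per year at price C is H = 0.32·C.
Candidates are each tier's EOQ (if it falls in that tier) and each price-break quantity.
EOQ at €35.60 = 293.7 (feasible in tier 1): TC = 14,000×€35.60 + (14,000/293.7)×35.1 + (293.7/2)×0.32×€35.60 = €501,746.05.
EOQ at €30.80 = 315.8 < 520, so use break Q=520: TC = 14,000×€30.80 + (14,000/520.0)×35.1 + (520.0/2)×0.32×€30.80 = €434,707.56.
EOQ at €26.34 = 341.5 < 580, so use break Q=580: TC = 14,000×€26.34 + (14,000/580.0)×35.1 + (580.0/2)×0.32×€26.34 = €372,051.59.
Lowest total cost is €372,051.59 at Q = 580.0.

Q* ≈ 580 pumps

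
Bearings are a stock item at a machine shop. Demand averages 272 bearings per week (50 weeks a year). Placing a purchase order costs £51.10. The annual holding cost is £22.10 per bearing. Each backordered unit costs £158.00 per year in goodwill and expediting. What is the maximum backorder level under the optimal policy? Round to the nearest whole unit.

Annual demand D = 272 × 50 = 13,600.
With planned backorders, Q* = √(2DS/H) · √((H+B)/B).
√(2DS/H) = √(2 × 13,600 × 51.1 / 22.1) = 250.783.
√((H+B)/B) = √((22.1+158)/158) = 1.0676.
Q* ≈ 267.749.
S* = Q* · H/(H+B) = 267.749 × 22.1/180.1 ≈ 32.855.

S* ≈ 33 bearings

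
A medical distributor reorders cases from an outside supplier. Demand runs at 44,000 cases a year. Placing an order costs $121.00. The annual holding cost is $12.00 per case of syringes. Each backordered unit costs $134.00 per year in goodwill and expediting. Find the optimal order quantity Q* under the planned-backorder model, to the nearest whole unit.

With planned backorders, Q* = √(2DS/H) · √((H+B)/B).
√(2DS/H) = √(2 × 44,000 × 121 / 12) = 941.984.
√((H+B)/B) = √((12+134)/134) = 1.0438.
Q* ≈ 983.258.

Q* ≈ 983 cases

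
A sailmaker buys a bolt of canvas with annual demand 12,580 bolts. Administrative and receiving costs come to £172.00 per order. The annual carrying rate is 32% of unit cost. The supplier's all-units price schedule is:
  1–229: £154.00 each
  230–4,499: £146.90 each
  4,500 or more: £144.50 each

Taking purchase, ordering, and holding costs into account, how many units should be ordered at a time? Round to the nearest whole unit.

Q* ≈ 303 bolts

Holding cost per unit per year at price C is H = 0.32·C.
Candidates are each tier's EOQ (if it falls in that tier) and each price-break quantity.
Tier 1 (£154.00): EOQ = 296.3 exceeds tier's upper bound 229, so this tier is dominated.
EOQ at £146.90 = 303.4 (feasible in tier 2): TC = 12,580×£146.90 + (12,580/303.4)×172 + (303.4/2)×0.32×£146.90 = £1,862,264.82.
EOQ at £144.50 = 305.9 < 4500, so use break Q=4500: TC = 12,580×£144.50 + (12,580/4500.0)×172 + (4500.0/2)×0.32×£144.50 = £1,922,330.84.
Lowest total cost is £1,862,264.82 at Q = 303.4.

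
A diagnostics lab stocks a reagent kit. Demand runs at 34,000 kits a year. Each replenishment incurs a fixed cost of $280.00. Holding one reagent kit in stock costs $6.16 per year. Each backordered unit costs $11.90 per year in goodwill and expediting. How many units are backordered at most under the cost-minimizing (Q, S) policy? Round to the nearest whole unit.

With planned backorders, Q* = √(2DS/H) · √((H+B)/B).
√(2DS/H) = √(2 × 34,000 × 280 / 6.16) = 1758.098.
√((H+B)/B) = √((6.16+11.9)/11.9) = 1.2319.
Q* ≈ 2165.851.
S* = Q* · H/(H+B) = 2165.851 × 6.16/18.06 ≈ 738.740.

S* ≈ 739 kits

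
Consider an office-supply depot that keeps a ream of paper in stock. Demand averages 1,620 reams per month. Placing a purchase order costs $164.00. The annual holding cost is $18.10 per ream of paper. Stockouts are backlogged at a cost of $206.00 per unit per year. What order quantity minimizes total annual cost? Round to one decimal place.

Annual demand D = 1,620 × 12 = 19,440.
With planned backorders, Q* = √(2DS/H) · √((H+B)/B).
√(2DS/H) = √(2 × 19,440 × 164 / 18.1) = 593.534.
√((H+B)/B) = √((18.1+206)/206) = 1.0430.
Q* ≈ 619.060.

Q* ≈ 619.1 reams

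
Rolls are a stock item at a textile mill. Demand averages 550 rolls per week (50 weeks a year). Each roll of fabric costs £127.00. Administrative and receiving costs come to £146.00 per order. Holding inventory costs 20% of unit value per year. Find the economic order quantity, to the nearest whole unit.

Q* ≈ 562 rolls

Annual demand D = 550 × 50 = 27,500.
Holding cost H = 0.20 × £127.00 = £25.4000 per unit per year.
EOQ = √(2DS / H) = √(2 × 27,500 × 146 / 25.4).
= √(8,030,000 / 25.4) = √316,141.7323 ≈ 562.265.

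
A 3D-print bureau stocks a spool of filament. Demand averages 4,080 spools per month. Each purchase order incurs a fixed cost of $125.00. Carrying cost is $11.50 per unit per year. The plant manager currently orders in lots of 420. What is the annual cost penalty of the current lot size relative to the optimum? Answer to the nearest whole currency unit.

Annual demand D = 4,080 × 12 = 48,960.
EOQ = √(2DS/H) = √(2 × 48,960 × 125 / 11.5) ≈ 1031.67.
Cost at Q* = (D/Q*)S + (Q*/2)H = √(2DSH) ≈ $11,864.23.
Cost at Q = 420: (48,960/420)×125 + (420/2)×11.5 = $14,571.43 + $2,415.00 = $16,986.43.
Excess = $16,986.43 − $11,864.23 = $5,122.20.

Extra cost ≈ $5,122 per year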